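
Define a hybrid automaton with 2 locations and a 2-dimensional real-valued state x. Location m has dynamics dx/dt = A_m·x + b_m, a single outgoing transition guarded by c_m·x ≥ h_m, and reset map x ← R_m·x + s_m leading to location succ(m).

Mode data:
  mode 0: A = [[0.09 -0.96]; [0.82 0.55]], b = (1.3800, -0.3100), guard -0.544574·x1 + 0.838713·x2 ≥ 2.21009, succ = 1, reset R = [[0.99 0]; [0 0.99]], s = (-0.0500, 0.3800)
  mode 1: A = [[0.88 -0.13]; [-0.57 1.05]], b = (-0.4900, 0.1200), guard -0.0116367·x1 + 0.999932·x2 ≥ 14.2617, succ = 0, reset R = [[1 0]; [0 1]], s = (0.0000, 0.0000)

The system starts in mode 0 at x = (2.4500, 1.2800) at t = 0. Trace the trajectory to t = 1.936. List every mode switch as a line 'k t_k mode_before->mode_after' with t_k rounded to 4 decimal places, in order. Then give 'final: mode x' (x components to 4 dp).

Mode 0: guard c·x = 2.2101 hit at Δt = 0.8564 (t = 0.8564), x⁻ = (1.7749, 3.7875) → reset → x⁺ = (1.7071, 4.1296), jump to mode 1
Mode 1: flow for 1.0796 to horizon, guard not reached → x = (2.0313, 10.9139)

1 0.8564 0->1
final: 1 2.0313 10.9139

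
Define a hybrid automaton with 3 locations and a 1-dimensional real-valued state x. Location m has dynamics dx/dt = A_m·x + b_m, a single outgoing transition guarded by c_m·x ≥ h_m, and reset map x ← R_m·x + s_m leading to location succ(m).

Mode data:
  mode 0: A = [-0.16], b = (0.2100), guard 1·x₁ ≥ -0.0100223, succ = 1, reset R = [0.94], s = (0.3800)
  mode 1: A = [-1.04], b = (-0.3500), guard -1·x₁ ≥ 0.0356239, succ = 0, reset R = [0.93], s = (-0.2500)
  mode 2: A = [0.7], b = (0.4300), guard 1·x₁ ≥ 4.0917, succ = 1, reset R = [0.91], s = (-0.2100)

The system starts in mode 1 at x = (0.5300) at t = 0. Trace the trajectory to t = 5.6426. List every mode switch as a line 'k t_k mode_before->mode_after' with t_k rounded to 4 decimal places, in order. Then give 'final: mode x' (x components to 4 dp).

Mode 1: guard c·x = 0.0356 hit at Δt = 1.0170 (t = 1.0170), x⁻ = (-0.0356) → reset → x⁺ = (-0.2831), jump to mode 0
Mode 0: guard c·x = -0.0100 hit at Δt = 1.1733 (t = 2.1903), x⁻ = (-0.0100) → reset → x⁺ = (0.3706), jump to mode 1
Mode 1: guard c·x = 0.0356 hit at Δt = 0.8215 (t = 3.0118), x⁻ = (-0.0356) → reset → x⁺ = (-0.2831), jump to mode 0
Mode 0: guard c·x = -0.0100 hit at Δt = 1.1733 (t = 4.1851), x⁻ = (-0.0100) → reset → x⁺ = (0.3706), jump to mode 1
Mode 1: guard c·x = 0.0356 hit at Δt = 0.8215 (t = 5.0066), x⁻ = (-0.0356) → reset → x⁺ = (-0.2831), jump to mode 0
Mode 0: flow for 0.6360 to horizon, guard not reached → x = (-0.1288)

1 1.0170 1->0
2 2.1903 0->1
3 3.0118 1->0
4 4.1851 0->1
5 5.0066 1->0
final: 0 -0.1288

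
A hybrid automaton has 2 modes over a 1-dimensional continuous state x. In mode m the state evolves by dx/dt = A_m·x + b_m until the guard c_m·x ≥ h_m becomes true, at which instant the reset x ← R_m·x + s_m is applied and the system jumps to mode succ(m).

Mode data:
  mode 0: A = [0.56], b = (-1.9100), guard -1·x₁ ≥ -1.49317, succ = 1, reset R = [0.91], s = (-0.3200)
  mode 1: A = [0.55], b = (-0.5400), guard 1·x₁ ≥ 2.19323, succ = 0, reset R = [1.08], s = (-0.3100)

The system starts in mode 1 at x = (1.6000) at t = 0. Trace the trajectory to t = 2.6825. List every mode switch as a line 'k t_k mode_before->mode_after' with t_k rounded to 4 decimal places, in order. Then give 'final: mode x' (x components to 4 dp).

1 1.2232 1->0
2 1.8472 0->1
final: 1 1.0720

Mode 1: guard c·x = 2.1932 hit at Δt = 1.2232 (t = 1.2232), x⁻ = (2.1932) → reset → x⁺ = (2.0587), jump to mode 0
Mode 0: guard c·x = -1.4932 hit at Δt = 0.6240 (t = 1.8472), x⁻ = (1.4932) → reset → x⁺ = (1.0388), jump to mode 1
Mode 1: flow for 0.8353 to horizon, guard not reached → x = (1.0720)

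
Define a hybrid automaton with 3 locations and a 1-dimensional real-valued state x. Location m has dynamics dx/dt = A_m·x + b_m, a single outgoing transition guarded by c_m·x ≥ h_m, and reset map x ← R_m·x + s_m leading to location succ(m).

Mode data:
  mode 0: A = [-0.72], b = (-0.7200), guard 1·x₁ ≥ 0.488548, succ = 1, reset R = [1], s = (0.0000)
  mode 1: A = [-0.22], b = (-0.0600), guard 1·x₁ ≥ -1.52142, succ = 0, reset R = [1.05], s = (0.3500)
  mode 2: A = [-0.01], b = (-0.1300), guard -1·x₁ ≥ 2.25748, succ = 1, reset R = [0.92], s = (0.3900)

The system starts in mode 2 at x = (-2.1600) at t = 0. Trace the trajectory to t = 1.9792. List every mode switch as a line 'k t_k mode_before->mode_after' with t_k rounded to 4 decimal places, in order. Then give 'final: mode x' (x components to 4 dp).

Mode 2: guard c·x = 2.2575 hit at Δt = 0.9033 (t = 0.9033), x⁻ = (-2.2575) → reset → x⁺ = (-1.6869), jump to mode 1
Mode 1: guard c·x = -1.5214 hit at Δt = 0.5656 (t = 1.4689), x⁻ = (-1.5214) → reset → x⁺ = (-1.2475), jump to mode 0
Mode 0: flow for 0.5103 to horizon, guard not reached → x = (-1.1714)

1 0.9033 2->1
2 1.4689 1->0
final: 0 -1.1714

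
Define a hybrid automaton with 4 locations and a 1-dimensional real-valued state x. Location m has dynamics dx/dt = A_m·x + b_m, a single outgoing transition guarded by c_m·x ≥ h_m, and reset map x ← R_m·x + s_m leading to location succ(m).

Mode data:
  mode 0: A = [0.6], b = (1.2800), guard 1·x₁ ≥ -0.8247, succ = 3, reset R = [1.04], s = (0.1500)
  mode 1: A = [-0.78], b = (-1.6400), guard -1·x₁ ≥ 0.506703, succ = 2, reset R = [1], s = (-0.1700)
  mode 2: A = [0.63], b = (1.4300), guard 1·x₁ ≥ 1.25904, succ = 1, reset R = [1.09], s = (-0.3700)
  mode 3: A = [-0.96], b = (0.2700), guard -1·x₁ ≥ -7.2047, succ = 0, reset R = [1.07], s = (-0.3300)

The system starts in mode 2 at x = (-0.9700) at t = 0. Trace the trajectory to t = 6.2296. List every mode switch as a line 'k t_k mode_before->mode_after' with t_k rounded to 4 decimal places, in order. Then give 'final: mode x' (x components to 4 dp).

1 1.5853 2->1
2 2.4386 1->2
3 3.7009 2->1
4 4.5542 1->2
5 5.8166 2->1
final: 1 0.1472

Mode 2: guard c·x = 1.2590 hit at Δt = 1.5853 (t = 1.5853), x⁻ = (1.2590) → reset → x⁺ = (1.0024), jump to mode 1
Mode 1: guard c·x = 0.5067 hit at Δt = 0.8533 (t = 2.4386), x⁻ = (-0.5067) → reset → x⁺ = (-0.6767), jump to mode 2
Mode 2: guard c·x = 1.2590 hit at Δt = 1.2623 (t = 3.7009), x⁻ = (1.2590) → reset → x⁺ = (1.0024), jump to mode 1
Mode 1: guard c·x = 0.5067 hit at Δt = 0.8533 (t = 4.5542), x⁻ = (-0.5067) → reset → x⁺ = (-0.6767), jump to mode 2
Mode 2: guard c·x = 1.2590 hit at Δt = 1.2623 (t = 5.8166), x⁻ = (1.2590) → reset → x⁺ = (1.0024), jump to mode 1
Mode 1: flow for 0.4130 to horizon, guard not reached → x = (0.1472)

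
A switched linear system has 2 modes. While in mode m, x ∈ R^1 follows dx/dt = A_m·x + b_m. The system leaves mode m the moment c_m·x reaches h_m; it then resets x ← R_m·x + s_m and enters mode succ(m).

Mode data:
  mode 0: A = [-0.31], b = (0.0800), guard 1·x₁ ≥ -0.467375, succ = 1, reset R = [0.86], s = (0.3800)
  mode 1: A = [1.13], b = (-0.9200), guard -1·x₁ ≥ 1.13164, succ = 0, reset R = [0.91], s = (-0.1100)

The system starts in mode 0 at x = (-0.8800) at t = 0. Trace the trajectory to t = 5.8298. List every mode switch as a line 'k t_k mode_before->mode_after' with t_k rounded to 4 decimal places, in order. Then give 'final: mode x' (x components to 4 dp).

Mode 0: guard c·x = -0.4674 hit at Δt = 1.4526 (t = 1.4526), x⁻ = (-0.4674) → reset → x⁺ = (-0.0219), jump to mode 1
Mode 1: guard c·x = 1.1316 hit at Δt = 0.7475 (t = 2.2001), x⁻ = (-1.1316) → reset → x⁺ = (-1.1398), jump to mode 0
Mode 0: guard c·x = -0.4674 hit at Δt = 2.1159 (t = 4.3160), x⁻ = (-0.4674) → reset → x⁺ = (-0.0219), jump to mode 1
Mode 1: guard c·x = 1.1316 hit at Δt = 0.7475 (t = 5.0635), x⁻ = (-1.1316) → reset → x⁺ = (-1.1398), jump to mode 0
Mode 0: flow for 0.7663 to horizon, guard not reached → x = (-0.8442)

1 1.4526 0->1
2 2.2001 1->0
3 4.3160 0->1
4 5.0635 1->0
final: 0 -0.8442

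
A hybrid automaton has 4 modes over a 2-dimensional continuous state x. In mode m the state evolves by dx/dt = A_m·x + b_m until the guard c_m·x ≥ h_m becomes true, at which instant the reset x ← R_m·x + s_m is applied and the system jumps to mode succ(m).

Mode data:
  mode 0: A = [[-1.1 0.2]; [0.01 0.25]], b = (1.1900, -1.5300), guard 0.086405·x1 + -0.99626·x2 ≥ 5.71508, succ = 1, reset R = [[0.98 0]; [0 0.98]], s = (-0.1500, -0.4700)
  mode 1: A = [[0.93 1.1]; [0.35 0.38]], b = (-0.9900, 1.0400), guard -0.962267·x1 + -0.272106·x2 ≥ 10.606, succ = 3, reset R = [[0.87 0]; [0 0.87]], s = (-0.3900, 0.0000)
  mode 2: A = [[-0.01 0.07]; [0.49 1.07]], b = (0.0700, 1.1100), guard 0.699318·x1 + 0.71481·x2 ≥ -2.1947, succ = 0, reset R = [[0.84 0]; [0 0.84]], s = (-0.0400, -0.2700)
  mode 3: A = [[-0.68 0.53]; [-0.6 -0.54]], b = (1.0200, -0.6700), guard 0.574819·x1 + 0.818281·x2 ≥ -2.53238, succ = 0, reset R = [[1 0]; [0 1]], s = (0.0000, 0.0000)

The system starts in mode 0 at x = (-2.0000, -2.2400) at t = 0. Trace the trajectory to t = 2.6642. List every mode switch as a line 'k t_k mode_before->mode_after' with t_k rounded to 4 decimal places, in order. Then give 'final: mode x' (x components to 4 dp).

Mode 0: guard c·x = 5.7151 hit at Δt = 1.3987 (t = 1.3987), x⁻ = (-0.1985, -5.7538) → reset → x⁺ = (-0.3446, -6.1087), jump to mode 1
Mode 1: guard c·x = 10.6060 hit at Δt = 0.6815 (t = 2.0802), x⁻ = (-8.7206, -8.1381) → reset → x⁺ = (-7.9769, -7.0802), jump to mode 3
Mode 3: flow for 0.5840 to horizon, guard not reached → x = (-6.1379, -3.3842)

1 1.3987 0->1
2 2.0802 1->3
final: 3 -6.1379 -3.3842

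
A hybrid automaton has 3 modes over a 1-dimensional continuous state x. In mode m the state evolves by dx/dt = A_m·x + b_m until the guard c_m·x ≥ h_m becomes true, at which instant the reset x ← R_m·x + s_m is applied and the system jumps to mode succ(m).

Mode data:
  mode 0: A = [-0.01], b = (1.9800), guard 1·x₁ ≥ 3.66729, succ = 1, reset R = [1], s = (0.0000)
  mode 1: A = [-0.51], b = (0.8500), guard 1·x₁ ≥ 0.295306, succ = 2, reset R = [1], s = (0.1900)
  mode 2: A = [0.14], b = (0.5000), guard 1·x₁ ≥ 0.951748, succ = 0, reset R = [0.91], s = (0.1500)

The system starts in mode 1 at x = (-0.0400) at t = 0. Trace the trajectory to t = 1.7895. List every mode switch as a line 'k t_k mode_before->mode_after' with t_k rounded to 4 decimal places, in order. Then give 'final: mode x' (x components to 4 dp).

Mode 1: guard c·x = 0.2953 hit at Δt = 0.4289 (t = 0.4289), x⁻ = (0.2953) → reset → x⁺ = (0.4853), jump to mode 2
Mode 2: guard c·x = 0.9517 hit at Δt = 0.7774 (t = 1.2063), x⁻ = (0.9517) → reset → x⁺ = (1.0161), jump to mode 0
Mode 0: flow for 0.5832 to horizon, guard not reached → x = (2.1616)

1 0.4289 1->2
2 1.2063 2->0
final: 0 2.1616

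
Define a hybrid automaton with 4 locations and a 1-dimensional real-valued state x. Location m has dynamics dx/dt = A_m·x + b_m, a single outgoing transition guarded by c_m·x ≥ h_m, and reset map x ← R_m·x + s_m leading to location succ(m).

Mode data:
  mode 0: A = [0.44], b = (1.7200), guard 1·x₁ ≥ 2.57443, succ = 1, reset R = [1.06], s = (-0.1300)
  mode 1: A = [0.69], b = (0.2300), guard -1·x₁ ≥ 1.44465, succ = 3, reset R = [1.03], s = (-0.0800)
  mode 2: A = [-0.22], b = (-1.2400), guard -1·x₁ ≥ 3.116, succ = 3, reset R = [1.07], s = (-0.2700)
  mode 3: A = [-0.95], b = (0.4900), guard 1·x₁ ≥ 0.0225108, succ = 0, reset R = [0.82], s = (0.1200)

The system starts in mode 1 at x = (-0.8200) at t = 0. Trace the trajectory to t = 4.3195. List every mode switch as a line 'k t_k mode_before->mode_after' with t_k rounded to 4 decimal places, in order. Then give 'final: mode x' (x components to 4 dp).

1 1.1967 1->3
2 2.7134 3->0
3 3.7842 0->1
final: 1 3.9090

Mode 1: guard c·x = 1.4446 hit at Δt = 1.1967 (t = 1.1967), x⁻ = (-1.4446) → reset → x⁺ = (-1.5680), jump to mode 3
Mode 3: guard c·x = 0.0225 hit at Δt = 1.5167 (t = 2.7134), x⁻ = (0.0225) → reset → x⁺ = (0.1385), jump to mode 0
Mode 0: guard c·x = 2.5744 hit at Δt = 1.0708 (t = 3.7842), x⁻ = (2.5744) → reset → x⁺ = (2.5989), jump to mode 1
Mode 1: flow for 0.5353 to horizon, guard not reached → x = (3.9090)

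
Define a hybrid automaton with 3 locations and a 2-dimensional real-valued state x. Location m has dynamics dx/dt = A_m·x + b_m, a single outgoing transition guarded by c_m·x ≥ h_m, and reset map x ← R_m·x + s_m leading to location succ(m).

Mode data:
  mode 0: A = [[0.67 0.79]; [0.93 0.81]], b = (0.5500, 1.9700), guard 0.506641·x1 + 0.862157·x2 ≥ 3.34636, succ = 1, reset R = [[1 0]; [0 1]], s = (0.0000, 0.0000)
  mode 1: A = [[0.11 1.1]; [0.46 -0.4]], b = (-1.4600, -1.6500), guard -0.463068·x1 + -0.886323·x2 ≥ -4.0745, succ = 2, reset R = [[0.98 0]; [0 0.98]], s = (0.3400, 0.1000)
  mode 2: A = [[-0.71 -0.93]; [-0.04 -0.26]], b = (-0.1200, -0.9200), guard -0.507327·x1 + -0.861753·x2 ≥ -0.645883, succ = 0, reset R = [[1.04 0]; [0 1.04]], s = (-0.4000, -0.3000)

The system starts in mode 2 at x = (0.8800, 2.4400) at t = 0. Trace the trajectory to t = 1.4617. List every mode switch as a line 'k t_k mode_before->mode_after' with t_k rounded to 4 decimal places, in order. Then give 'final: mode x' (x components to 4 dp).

1 0.9278 2->0
final: 0 -0.5404 2.1477

Mode 2: guard c·x = -0.6459 hit at Δt = 0.9278 (t = 0.9278), x⁻ = (-0.7015, 1.1625) → reset → x⁺ = (-1.1296, 0.9090), jump to mode 0
Mode 0: flow for 0.5339 to horizon, guard not reached → x = (-0.5404, 2.1477)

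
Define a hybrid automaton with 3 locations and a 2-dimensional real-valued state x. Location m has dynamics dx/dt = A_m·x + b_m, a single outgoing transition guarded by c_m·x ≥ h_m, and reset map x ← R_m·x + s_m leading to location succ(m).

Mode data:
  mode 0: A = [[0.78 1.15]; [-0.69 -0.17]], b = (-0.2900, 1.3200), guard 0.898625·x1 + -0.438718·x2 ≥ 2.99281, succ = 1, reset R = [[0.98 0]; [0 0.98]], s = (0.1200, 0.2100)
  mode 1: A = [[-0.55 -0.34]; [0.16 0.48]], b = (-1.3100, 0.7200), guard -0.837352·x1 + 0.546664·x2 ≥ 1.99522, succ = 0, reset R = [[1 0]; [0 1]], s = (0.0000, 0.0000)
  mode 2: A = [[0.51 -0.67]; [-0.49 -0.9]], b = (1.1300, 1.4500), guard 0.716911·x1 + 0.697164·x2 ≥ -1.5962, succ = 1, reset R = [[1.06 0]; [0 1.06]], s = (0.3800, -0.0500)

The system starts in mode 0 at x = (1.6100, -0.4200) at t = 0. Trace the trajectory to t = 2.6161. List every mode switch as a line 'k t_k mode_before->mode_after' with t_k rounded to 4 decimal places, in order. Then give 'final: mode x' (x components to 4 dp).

1 1.4626 0->1
final: 1 0.4368 0.8611

Mode 0: guard c·x = 2.9928 hit at Δt = 1.4626 (t = 1.4626), x⁻ = (3.0286, -0.6182) → reset → x⁺ = (3.0881, -0.3958), jump to mode 1
Mode 1: flow for 1.1535 to horizon, guard not reached → x = (0.4368, 0.8611)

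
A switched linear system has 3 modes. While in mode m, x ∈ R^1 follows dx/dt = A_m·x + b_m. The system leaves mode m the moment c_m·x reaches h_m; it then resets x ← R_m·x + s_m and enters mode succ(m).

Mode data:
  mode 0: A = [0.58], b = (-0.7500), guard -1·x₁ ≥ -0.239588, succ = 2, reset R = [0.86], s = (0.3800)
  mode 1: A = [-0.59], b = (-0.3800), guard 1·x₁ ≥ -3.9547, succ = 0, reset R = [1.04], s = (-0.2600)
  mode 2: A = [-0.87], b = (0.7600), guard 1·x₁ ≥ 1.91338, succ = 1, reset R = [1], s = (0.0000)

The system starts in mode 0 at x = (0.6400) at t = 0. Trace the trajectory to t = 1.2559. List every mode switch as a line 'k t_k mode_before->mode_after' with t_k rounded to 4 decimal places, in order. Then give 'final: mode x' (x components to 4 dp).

1 0.8244 0->2
final: 2 0.6760

Mode 0: guard c·x = -0.2396 hit at Δt = 0.8244 (t = 0.8244), x⁻ = (0.2396) → reset → x⁺ = (0.5860), jump to mode 2
Mode 2: flow for 0.4315 to horizon, guard not reached → x = (0.6760)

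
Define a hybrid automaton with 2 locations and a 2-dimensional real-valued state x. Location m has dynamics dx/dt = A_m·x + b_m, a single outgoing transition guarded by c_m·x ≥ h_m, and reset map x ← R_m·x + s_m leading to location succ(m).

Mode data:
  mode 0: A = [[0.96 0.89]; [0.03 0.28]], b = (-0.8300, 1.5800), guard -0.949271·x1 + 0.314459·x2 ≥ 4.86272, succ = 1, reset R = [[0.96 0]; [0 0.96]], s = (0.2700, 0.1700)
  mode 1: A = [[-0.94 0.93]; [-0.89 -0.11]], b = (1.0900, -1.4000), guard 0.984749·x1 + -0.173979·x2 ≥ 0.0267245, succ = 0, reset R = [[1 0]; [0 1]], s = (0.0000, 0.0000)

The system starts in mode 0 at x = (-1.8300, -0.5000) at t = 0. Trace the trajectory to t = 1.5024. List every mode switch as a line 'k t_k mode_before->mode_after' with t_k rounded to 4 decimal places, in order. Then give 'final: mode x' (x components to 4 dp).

Mode 0: guard c·x = 4.8627 hit at Δt = 0.7920 (t = 0.7920), x⁻ = (-4.8933, 0.6922) → reset → x⁺ = (-4.4276, 0.8345), jump to mode 1
Mode 1: flow for 0.7104 to horizon, guard not reached → x = (-1.0725, 1.3781)

1 0.7920 0->1
final: 1 -1.0725 1.3781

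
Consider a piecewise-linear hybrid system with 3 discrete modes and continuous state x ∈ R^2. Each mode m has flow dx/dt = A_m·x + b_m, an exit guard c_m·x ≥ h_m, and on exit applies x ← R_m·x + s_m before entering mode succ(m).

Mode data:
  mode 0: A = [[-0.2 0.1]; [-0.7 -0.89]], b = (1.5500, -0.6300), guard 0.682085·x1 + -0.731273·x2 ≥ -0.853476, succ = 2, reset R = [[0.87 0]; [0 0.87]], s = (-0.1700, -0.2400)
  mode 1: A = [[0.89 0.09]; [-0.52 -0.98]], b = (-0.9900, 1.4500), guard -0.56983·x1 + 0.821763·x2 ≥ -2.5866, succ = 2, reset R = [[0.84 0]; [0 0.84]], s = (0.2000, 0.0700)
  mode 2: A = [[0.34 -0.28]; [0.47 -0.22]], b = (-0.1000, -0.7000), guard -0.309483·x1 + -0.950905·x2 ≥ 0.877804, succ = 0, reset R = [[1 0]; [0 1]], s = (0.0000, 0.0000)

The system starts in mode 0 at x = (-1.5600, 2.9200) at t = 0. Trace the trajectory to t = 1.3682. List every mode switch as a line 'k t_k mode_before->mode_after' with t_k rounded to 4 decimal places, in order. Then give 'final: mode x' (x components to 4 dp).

Mode 0: guard c·x = -0.8535 hit at Δt = 0.8603 (t = 0.8603), x⁻ = (0.0719, 1.2341) → reset → x⁺ = (-0.1075, 0.8337), jump to mode 2
Mode 2: flow for 0.5079 to horizon, guard not reached → x = (-0.2771, 0.3647)

1 0.8603 0->2
final: 2 -0.2771 0.3647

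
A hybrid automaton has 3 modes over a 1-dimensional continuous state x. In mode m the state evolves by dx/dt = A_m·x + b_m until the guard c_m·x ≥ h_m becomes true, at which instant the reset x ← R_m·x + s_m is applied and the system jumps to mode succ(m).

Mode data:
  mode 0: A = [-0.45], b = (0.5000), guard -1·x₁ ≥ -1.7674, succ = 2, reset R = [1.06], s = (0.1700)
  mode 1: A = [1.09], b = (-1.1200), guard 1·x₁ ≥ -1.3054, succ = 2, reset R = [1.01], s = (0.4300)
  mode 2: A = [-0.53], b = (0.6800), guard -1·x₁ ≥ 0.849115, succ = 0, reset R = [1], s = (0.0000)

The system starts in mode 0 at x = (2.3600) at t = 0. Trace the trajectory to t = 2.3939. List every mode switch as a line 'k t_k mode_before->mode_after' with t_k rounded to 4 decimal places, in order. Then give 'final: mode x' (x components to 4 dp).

Mode 0: guard c·x = -1.7674 hit at Δt = 1.4298 (t = 1.4298), x⁻ = (1.7674) → reset → x⁺ = (2.0434), jump to mode 2
Mode 2: flow for 0.9641 to horizon, guard not reached → x = (1.7392)

1 1.4298 0->2
final: 2 1.7392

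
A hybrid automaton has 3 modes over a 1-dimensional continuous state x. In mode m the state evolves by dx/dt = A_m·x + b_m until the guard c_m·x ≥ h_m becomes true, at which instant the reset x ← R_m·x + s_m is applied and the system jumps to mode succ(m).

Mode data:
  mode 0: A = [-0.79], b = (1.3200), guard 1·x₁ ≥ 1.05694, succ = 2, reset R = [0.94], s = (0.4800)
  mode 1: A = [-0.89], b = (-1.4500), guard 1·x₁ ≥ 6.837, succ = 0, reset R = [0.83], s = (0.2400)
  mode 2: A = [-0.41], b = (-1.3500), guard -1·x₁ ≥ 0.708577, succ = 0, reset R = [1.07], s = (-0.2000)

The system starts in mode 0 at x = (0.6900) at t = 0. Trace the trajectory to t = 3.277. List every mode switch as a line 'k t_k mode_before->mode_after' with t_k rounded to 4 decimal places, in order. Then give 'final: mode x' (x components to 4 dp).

1 0.5931 0->2
2 2.0862 2->0
final: 0 0.6447

Mode 0: guard c·x = 1.0569 hit at Δt = 0.5931 (t = 0.5931), x⁻ = (1.0569) → reset → x⁺ = (1.4735), jump to mode 2
Mode 2: guard c·x = 0.7086 hit at Δt = 1.4931 (t = 2.0862), x⁻ = (-0.7086) → reset → x⁺ = (-0.9582), jump to mode 0
Mode 0: flow for 1.1908 to horizon, guard not reached → x = (0.6447)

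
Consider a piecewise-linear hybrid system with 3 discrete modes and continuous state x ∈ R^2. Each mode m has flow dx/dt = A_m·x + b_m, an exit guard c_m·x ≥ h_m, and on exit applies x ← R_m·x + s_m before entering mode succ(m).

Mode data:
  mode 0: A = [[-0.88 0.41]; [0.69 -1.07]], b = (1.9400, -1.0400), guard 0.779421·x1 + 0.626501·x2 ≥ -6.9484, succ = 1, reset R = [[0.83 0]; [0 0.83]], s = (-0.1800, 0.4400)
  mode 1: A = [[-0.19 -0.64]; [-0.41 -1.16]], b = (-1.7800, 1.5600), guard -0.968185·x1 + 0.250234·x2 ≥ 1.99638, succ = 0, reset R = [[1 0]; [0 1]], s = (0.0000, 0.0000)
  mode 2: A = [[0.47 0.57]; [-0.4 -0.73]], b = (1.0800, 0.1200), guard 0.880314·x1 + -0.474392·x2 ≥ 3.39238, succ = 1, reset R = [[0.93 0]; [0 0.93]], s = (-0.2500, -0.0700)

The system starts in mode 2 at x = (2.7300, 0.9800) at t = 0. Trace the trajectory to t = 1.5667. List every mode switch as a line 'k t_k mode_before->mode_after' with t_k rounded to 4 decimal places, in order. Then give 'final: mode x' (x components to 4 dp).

Mode 2: guard c·x = 3.3924 hit at Δt = 0.4213 (t = 0.4213), x⁻ = (4.0003, 0.2722) → reset → x⁺ = (3.4702, 0.1831), jump to mode 1
Mode 1: flow for 1.1454 to horizon, guard not reached → x = (0.7462, 0.5714)

1 0.4213 2->1
final: 1 0.7462 0.5714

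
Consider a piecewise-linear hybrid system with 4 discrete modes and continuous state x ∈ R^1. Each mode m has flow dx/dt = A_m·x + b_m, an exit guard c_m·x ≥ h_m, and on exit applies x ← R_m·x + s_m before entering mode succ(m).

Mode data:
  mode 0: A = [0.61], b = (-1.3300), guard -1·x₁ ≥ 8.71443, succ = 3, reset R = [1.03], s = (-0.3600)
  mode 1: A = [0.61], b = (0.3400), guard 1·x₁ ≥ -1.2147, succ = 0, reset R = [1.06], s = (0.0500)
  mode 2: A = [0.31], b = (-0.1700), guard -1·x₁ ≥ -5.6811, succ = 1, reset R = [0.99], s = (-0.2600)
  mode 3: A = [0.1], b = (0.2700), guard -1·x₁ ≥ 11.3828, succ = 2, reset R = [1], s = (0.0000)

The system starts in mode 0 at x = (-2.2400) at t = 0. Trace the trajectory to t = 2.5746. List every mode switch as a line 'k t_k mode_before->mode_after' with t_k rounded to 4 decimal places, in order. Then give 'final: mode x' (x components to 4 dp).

1 1.4788 0->3
final: 3 -10.1044

Mode 0: guard c·x = 8.7144 hit at Δt = 1.4788 (t = 1.4788), x⁻ = (-8.7144) → reset → x⁺ = (-9.3359), jump to mode 3
Mode 3: flow for 1.0958 to horizon, guard not reached → x = (-10.1044)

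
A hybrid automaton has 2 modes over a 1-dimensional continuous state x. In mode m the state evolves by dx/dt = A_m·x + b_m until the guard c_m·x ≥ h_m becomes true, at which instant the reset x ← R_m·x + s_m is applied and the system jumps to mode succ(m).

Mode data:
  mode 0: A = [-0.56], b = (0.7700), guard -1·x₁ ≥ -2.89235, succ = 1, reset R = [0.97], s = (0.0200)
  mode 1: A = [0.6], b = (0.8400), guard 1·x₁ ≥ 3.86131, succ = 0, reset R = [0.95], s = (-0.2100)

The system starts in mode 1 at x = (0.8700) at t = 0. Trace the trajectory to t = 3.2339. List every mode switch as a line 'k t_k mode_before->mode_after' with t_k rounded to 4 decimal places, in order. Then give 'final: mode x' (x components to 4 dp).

1 1.4010 1->0
2 1.9670 0->1
3 2.3324 1->0
4 2.8984 0->1
final: 1 3.7679

Mode 1: guard c·x = 3.8613 hit at Δt = 1.4010 (t = 1.4010), x⁻ = (3.8613) → reset → x⁺ = (3.4582), jump to mode 0
Mode 0: guard c·x = -2.8923 hit at Δt = 0.5660 (t = 1.9670), x⁻ = (2.8923) → reset → x⁺ = (2.8256), jump to mode 1
Mode 1: guard c·x = 3.8613 hit at Δt = 0.3654 (t = 2.3324), x⁻ = (3.8613) → reset → x⁺ = (3.4582), jump to mode 0
Mode 0: guard c·x = -2.8923 hit at Δt = 0.5660 (t = 2.8984), x⁻ = (2.8923) → reset → x⁺ = (2.8256), jump to mode 1
Mode 1: flow for 0.3355 to horizon, guard not reached → x = (3.7679)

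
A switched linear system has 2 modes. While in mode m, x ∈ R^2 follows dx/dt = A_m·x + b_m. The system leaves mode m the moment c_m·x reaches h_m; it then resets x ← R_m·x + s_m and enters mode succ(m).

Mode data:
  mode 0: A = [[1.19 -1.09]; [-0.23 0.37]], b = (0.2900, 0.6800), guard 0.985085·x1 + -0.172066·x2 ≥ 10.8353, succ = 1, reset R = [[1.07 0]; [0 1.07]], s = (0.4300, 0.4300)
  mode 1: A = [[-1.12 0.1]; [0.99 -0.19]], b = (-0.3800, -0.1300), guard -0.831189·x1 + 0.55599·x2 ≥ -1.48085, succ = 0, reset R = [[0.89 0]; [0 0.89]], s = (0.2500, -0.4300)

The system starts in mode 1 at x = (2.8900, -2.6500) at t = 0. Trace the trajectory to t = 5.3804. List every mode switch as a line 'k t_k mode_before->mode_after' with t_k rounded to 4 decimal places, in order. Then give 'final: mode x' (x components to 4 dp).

Mode 1: guard c·x = -1.4808 hit at Δt = 0.7365 (t = 0.7365), x⁻ = (0.9914, -1.1813) → reset → x⁺ = (1.1323, -1.4814), jump to mode 0
Mode 0: guard c·x = 10.8353 hit at Δt = 1.1967 (t = 1.9332), x⁻ = (10.5152, -2.7718) → reset → x⁺ = (11.6813, -2.5358), jump to mode 1
Mode 1: guard c·x = -1.4808 hit at Δt = 0.8927 (t = 2.8259), x⁻ = (4.1755, 3.5788) → reset → x⁺ = (3.9662, 2.7551), jump to mode 0
Mode 0: guard c·x = 10.8353 hit at Δt = 1.5754 (t = 4.4013), x⁻ = (11.5663, 3.2460) → reset → x⁺ = (12.8060, 3.9032), jump to mode 1
Mode 1: guard c·x = -1.4808 hit at Δt = 0.5179 (t = 4.9192), x⁻ = (7.2773, 8.2159) → reset → x⁺ = (6.7268, 6.8821), jump to mode 0
Mode 0: flow for 0.4612 to horizon, guard not reached → x = (6.9685, 7.7104)

1 0.7365 1->0
2 1.9332 0->1
3 2.8259 1->0
4 4.4013 0->1
5 4.9192 1->0
final: 0 6.9685 7.7104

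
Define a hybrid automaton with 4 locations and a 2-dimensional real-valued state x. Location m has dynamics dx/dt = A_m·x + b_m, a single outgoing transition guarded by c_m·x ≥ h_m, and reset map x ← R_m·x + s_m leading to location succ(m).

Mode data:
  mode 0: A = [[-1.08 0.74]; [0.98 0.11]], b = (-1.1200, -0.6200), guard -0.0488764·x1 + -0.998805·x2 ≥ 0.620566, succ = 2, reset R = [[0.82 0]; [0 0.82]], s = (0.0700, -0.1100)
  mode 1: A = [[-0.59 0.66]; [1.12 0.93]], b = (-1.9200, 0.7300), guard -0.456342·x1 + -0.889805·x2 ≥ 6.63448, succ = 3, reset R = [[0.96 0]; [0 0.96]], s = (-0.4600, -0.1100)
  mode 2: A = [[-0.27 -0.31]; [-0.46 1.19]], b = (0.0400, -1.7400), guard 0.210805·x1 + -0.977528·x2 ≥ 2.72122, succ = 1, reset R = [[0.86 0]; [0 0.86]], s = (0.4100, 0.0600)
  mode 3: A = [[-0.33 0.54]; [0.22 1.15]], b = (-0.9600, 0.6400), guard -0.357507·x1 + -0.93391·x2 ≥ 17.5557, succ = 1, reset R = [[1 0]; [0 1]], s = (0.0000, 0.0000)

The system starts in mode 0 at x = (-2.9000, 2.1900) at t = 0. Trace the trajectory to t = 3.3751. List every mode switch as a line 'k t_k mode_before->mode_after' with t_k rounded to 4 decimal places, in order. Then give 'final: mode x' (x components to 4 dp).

Mode 0: guard c·x = 0.6206 hit at Δt = 1.2136 (t = 1.2136), x⁻ = (-1.3284, -0.5563) → reset → x⁺ = (-1.0193, -0.5662), jump to mode 2
Mode 2: guard c·x = 2.7212 hit at Δt = 0.7213 (t = 1.9349), x⁻ = (-0.4903, -2.8895) → reset → x⁺ = (-0.0116, -2.4250), jump to mode 1
Mode 1: guard c·x = 6.6345 hit at Δt = 0.8126 (t = 2.7475), x⁻ = (-2.9081, -5.9647) → reset → x⁺ = (-3.2518, -5.8361), jump to mode 3
Mode 3: flow for 0.6276 to horizon, guard not reached → x = (-5.8685, -12.2864)

1 1.2136 0->2
2 1.9349 2->1
3 2.7475 1->3
final: 3 -5.8685 -12.2864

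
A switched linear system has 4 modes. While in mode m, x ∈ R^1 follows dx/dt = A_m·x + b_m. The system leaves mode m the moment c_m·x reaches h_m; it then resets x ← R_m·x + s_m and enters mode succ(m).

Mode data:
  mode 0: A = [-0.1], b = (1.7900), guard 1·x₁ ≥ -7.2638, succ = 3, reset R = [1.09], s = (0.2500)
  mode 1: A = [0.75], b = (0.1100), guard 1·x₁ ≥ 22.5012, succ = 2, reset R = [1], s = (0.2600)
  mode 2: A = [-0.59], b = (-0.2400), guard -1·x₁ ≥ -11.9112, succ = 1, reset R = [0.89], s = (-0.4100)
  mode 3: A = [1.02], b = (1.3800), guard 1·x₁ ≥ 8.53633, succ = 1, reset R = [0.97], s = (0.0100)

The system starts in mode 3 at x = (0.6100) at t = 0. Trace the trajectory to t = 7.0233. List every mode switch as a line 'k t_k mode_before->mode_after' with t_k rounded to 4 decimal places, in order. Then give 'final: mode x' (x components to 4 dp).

Mode 3: guard c·x = 8.5363 hit at Δt = 1.5853 (t = 1.5853), x⁻ = (8.5363) → reset → x⁺ = (8.2902), jump to mode 1
Mode 1: guard c·x = 22.5012 hit at Δt = 1.3166 (t = 2.9019), x⁻ = (22.5012) → reset → x⁺ = (22.7612), jump to mode 2
Mode 2: guard c·x = -11.9112 hit at Δt = 1.0707 (t = 3.9726), x⁻ = (11.9112) → reset → x⁺ = (10.1910), jump to mode 1
Mode 1: guard c·x = 22.5012 hit at Δt = 1.0457 (t = 5.0183), x⁻ = (22.5012) → reset → x⁺ = (22.7612), jump to mode 2
Mode 2: guard c·x = -11.9112 hit at Δt = 1.0707 (t = 6.0890), x⁻ = (11.9112) → reset → x⁺ = (10.1910), jump to mode 1
Mode 1: flow for 0.9343 to horizon, guard not reached → x = (20.6860)

1 1.5853 3->1
2 2.9019 1->2
3 3.9726 2->1
4 5.0183 1->2
5 6.0890 2->1
final: 1 20.6860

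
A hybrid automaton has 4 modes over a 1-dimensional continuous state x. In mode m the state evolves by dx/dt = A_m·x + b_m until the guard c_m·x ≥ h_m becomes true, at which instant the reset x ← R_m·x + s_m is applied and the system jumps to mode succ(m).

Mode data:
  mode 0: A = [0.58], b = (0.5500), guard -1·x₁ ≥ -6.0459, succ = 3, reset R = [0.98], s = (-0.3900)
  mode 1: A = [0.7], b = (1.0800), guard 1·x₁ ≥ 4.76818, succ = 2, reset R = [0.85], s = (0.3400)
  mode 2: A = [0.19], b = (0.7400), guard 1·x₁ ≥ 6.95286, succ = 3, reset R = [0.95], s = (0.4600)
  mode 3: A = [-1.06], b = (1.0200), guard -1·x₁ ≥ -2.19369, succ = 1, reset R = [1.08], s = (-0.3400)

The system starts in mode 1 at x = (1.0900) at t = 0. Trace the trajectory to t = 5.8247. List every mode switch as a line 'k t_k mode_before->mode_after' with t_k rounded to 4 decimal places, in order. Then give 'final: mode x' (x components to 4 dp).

1 1.2489 1->2
2 2.6656 2->3
3 4.1756 3->1
4 4.9887 1->2
final: 2 5.8197

Mode 1: guard c·x = 4.7682 hit at Δt = 1.2489 (t = 1.2489), x⁻ = (4.7682) → reset → x⁺ = (4.3930), jump to mode 2
Mode 2: guard c·x = 6.9529 hit at Δt = 1.4167 (t = 2.6656), x⁻ = (6.9529) → reset → x⁺ = (7.0652), jump to mode 3
Mode 3: guard c·x = -2.1937 hit at Δt = 1.5100 (t = 4.1756), x⁻ = (2.1937) → reset → x⁺ = (2.0292), jump to mode 1
Mode 1: guard c·x = 4.7682 hit at Δt = 0.8131 (t = 4.9887), x⁻ = (4.7682) → reset → x⁺ = (4.3930), jump to mode 2
Mode 2: flow for 0.8360 to horizon, guard not reached → x = (5.8197)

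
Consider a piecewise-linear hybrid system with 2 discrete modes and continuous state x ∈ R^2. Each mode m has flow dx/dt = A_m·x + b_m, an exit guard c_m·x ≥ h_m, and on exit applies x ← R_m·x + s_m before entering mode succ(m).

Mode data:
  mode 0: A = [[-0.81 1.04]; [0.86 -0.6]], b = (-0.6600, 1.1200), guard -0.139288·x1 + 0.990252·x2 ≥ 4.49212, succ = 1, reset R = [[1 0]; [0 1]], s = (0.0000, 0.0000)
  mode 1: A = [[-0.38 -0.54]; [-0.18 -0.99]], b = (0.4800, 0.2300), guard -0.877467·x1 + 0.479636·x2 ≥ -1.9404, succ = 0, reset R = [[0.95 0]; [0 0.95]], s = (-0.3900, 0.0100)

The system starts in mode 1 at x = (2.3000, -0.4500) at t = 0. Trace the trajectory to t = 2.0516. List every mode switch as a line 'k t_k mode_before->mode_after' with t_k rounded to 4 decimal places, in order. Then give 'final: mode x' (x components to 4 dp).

1 1.2710 1->0
final: 0 0.8276 1.1225

Mode 1: guard c·x = -1.9404 hit at Δt = 1.2710 (t = 1.2710), x⁻ = (2.0781, -0.2438) → reset → x⁺ = (1.5842, -0.2216), jump to mode 0
Mode 0: flow for 0.7806 to horizon, guard not reached → x = (0.8276, 1.1225)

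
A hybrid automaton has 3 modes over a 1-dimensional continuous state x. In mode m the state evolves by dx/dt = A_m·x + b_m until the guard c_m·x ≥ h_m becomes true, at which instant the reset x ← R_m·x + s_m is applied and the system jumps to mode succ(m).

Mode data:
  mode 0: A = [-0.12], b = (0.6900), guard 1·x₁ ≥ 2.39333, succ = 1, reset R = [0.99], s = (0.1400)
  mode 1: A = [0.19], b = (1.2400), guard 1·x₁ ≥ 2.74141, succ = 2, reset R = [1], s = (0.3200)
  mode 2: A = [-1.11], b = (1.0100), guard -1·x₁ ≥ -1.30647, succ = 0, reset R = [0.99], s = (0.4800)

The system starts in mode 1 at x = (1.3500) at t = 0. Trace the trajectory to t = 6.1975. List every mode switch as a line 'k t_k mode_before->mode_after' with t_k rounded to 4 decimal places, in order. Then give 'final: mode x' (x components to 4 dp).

Mode 1: guard c·x = 2.7414 hit at Δt = 0.8562 (t = 0.8562), x⁻ = (2.7414) → reset → x⁺ = (3.0614), jump to mode 2
Mode 2: guard c·x = -1.3065 hit at Δt = 1.5235 (t = 2.3797), x⁻ = (1.3065) → reset → x⁺ = (1.7734), jump to mode 0
Mode 0: guard c·x = 2.3933 hit at Δt = 1.4123 (t = 3.7920), x⁻ = (2.3933) → reset → x⁺ = (2.5094), jump to mode 1
Mode 1: guard c·x = 2.7414 hit at Δt = 0.1334 (t = 3.9254), x⁻ = (2.7414) → reset → x⁺ = (3.0614), jump to mode 2
Mode 2: guard c·x = -1.3065 hit at Δt = 1.5235 (t = 5.4490), x⁻ = (1.3065) → reset → x⁺ = (1.7734), jump to mode 0
Mode 0: flow for 0.7485 to horizon, guard not reached → x = (2.1150)

1 0.8562 1->2
2 2.3797 2->0
3 3.7920 0->1
4 3.9254 1->2
5 5.4490 2->0
final: 0 2.1150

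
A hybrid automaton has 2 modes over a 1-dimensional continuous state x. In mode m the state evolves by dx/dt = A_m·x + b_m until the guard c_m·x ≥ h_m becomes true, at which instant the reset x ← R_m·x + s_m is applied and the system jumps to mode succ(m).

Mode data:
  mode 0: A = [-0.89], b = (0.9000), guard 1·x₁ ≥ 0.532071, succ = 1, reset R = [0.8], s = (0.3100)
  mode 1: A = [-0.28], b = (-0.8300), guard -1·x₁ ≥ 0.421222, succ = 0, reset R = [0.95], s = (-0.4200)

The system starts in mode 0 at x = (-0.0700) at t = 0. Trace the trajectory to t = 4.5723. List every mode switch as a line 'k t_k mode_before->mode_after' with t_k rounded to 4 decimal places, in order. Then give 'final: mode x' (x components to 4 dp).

1 0.9144 0->1
2 2.2535 1->0
3 3.7600 0->1
final: 1 -0.0170

Mode 0: guard c·x = 0.5321 hit at Δt = 0.9144 (t = 0.9144), x⁻ = (0.5321) → reset → x⁺ = (0.7357), jump to mode 1
Mode 1: guard c·x = 0.4212 hit at Δt = 1.3391 (t = 2.2535), x⁻ = (-0.4212) → reset → x⁺ = (-0.8202), jump to mode 0
Mode 0: guard c·x = 0.5321 hit at Δt = 1.5065 (t = 3.7600), x⁻ = (0.5321) → reset → x⁺ = (0.7357), jump to mode 1
Mode 1: flow for 0.8123 to horizon, guard not reached → x = (-0.0170)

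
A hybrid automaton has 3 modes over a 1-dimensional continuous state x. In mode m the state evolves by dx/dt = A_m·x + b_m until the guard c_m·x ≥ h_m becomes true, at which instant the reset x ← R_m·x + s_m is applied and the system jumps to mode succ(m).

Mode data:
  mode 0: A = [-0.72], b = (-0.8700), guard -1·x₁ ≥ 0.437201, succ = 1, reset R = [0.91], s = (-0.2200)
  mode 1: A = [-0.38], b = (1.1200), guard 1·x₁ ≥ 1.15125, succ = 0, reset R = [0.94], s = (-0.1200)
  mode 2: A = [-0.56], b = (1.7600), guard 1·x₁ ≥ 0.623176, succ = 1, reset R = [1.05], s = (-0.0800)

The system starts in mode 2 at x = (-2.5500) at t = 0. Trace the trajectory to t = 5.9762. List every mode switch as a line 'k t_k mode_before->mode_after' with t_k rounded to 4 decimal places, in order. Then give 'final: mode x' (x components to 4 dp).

Mode 2: guard c·x = 0.6232 hit at Δt = 1.4555 (t = 1.4555), x⁻ = (0.6232) → reset → x⁺ = (0.5743), jump to mode 1
Mode 1: guard c·x = 1.1513 hit at Δt = 0.7330 (t = 2.1885), x⁻ = (1.1512) → reset → x⁺ = (0.9622), jump to mode 0
Mode 0: guard c·x = 0.4372 hit at Δt = 1.4373 (t = 3.6258), x⁻ = (-0.4372) → reset → x⁺ = (-0.6179), jump to mode 1
Mode 1: guard c·x = 1.1513 hit at Δt = 1.8042 (t = 5.4300), x⁻ = (1.1513) → reset → x⁺ = (0.9622), jump to mode 0
Mode 0: flow for 0.5462 to horizon, guard not reached → x = (0.2564)

1 1.4555 2->1
2 2.1885 1->0
3 3.6258 0->1
4 5.4300 1->0
final: 0 0.2564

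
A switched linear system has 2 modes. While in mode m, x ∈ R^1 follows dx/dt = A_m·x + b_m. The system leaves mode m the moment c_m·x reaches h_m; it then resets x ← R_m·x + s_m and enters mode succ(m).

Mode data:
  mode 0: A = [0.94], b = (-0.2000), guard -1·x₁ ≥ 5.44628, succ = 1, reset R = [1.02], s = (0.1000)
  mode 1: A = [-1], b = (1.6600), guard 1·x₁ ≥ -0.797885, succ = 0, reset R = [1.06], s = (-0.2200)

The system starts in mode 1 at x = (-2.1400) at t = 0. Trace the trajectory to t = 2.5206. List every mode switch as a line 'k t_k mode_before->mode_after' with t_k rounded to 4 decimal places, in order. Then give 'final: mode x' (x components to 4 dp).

Mode 1: guard c·x = -0.7979 hit at Δt = 0.4357 (t = 0.4357), x⁻ = (-0.7979) → reset → x⁺ = (-1.0658), jump to mode 0
Mode 0: guard c·x = 5.4463 hit at Δt = 1.5825 (t = 2.0182), x⁻ = (-5.4463) → reset → x⁺ = (-5.4552), jump to mode 1
Mode 1: flow for 0.5024 to horizon, guard not reached → x = (-2.6452)

1 0.4357 1->0
2 2.0182 0->1
final: 1 -2.6452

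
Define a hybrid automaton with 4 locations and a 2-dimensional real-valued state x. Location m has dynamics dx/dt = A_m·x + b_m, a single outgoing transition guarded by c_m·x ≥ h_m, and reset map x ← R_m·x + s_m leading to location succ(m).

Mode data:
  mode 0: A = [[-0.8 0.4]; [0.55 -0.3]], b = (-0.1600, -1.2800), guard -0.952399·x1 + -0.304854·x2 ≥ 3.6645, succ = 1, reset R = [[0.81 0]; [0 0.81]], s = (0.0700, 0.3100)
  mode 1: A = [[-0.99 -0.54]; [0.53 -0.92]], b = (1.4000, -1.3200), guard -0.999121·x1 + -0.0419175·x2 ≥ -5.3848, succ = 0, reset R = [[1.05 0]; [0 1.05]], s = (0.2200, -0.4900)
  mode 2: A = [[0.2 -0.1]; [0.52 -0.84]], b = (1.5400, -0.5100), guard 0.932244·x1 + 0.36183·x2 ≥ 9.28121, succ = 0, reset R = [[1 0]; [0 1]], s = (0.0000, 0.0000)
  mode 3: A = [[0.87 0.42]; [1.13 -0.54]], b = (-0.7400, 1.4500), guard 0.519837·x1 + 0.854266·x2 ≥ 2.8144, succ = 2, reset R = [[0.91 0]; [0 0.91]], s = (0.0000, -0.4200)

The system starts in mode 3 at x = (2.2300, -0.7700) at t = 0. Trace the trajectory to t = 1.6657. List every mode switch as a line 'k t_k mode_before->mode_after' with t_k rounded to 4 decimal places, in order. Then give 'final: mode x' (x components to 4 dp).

1 0.5207 3->2
final: 2 5.3695 1.5822

Mode 3: guard c·x = 2.8144 hit at Δt = 0.5207 (t = 0.5207), x⁻ = (3.0895, 1.4145) → reset → x⁺ = (2.8114, 0.8672), jump to mode 2
Mode 2: flow for 1.1450 to horizon, guard not reached → x = (5.3695, 1.5822)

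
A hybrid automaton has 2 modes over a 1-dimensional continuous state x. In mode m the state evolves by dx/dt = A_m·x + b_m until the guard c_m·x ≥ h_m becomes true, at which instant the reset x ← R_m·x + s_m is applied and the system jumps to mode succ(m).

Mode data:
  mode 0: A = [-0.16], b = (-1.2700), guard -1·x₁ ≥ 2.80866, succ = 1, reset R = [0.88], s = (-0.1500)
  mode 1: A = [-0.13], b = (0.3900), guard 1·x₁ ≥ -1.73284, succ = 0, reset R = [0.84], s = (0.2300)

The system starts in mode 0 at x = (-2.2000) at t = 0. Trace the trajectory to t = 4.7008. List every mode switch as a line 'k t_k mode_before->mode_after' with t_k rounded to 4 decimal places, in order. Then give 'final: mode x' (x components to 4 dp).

Mode 0: guard c·x = 2.8087 hit at Δt = 0.7009 (t = 0.7009), x⁻ = (-2.8087) → reset → x⁺ = (-2.6216), jump to mode 1
Mode 1: guard c·x = -1.7328 hit at Δt = 1.3238 (t = 2.0247), x⁻ = (-1.7328) → reset → x⁺ = (-1.2256), jump to mode 0
Mode 0: guard c·x = 2.8087 hit at Δt = 1.6813 (t = 3.7060), x⁻ = (-2.8087) → reset → x⁺ = (-2.6216), jump to mode 1
Mode 1: flow for 0.9948 to horizon, guard not reached → x = (-1.9396)

1 0.7009 0->1
2 2.0247 1->0
3 3.7060 0->1
final: 1 -1.9396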